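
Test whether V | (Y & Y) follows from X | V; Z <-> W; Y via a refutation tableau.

Initial set: {T (X | V); T (Z <-> W); T Y; F (V | (Y & Y))}.
F (V | (Y & Y)): α-rule — add F V, F (Y & Y).
T (X | V): β-rule — branch into T X  //  T V.
  branch 1 (add T X):
    T (Z <-> W): β-rule — branch into T Z, T W  //  F Z, F W.
      branch 1.1 (add T Z, T W):
        F (Y & Y): β-rule — branch into F Y  //  F Y.
          branch 1.1.1 (add F Y):
            × closes — contains both Y and ~Y.
          branch 1.1.2 (add F Y):
            × closes — contains both Y and ~Y.
      branch 1.2 (add F Z, F W):
        F (Y & Y): β-rule — branch into F Y  //  F Y.
          branch 1.2.1 (add F Y):
            × closes — contains both Y and ~Y.
          branch 1.2.2 (add F Y):
            × closes — contains both Y and ~Y.
  branch 2 (add T V):
    × closes — contains both V and ~V.
All 5 branches close.
Every branch closed, so the premises entail the conclusion.

Yes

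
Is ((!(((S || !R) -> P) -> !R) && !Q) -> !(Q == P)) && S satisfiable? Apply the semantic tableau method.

Satisfiable

Initial set: {(((!(((S || !R) -> P) -> !R) && !Q) -> !(Q == P)) && S)}.
(((!(((S || !R) -> P) -> !R) && !Q) -> !(Q == P)) && S): α-rule — add ((!(((S || !R) -> P) -> !R) && !Q) -> !(Q == P)), S.
((!(((S || !R) -> P) -> !R) && !Q) -> !(Q == P)): β-rule — branch into !(!(((S || !R) -> P) -> !R) && !Q)  //  !(Q == P).
  branch 1 (add !(!(((S || !R) -> P) -> !R) && !Q)):
    !(!(((S || !R) -> P) -> !R) && !Q): β-rule — branch into !!(((S || !R) -> P) -> !R)  //  !!Q.
      branch 1.1 (add !!(((S || !R) -> P) -> !R)):
        !!(((S || !R) -> P) -> !R): β-rule — branch into !((S || !R) -> P)  //  !R.
          branch 1.1.1 (add !((S || !R) -> P)):
            !((S || !R) -> P): α-rule — add (S || !R), !P.
            (S || !R): β-rule — branch into S  //  !R.
              branch 1.1.1.1 (add S):
                ○ open, literals {P=0, S=1}.
              branch 1.1.1.2 (add !R):
                ○ open, literals {P=0, R=0, S=1}.
          branch 1.1.2 (add !R):
            ○ open, literals {R=0, S=1}.
      branch 1.2 (add !!Q):
        ○ open, literals {Q=1, S=1}.
  branch 2 (add !(Q == P)):
    !(Q == P): β-rule — branch into Q, !P  //  !Q, P.
      branch 2.1 (add Q, !P):
        ○ open, literals {P=0, Q=1, S=1}.
      branch 2.2 (add !Q, P):
        ○ open, literals {P=1, Q=0, S=1}.
0 branches closed, 6 open.
An open branch gives a satisfying assignment: P=0, S=1.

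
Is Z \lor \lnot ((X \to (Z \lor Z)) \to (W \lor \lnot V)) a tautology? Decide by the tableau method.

Not valid

Assume the negation and expand:
Initial set: {\lnot (Z \lor \lnot ((X \to (Z \lor Z)) \to (W \lor \lnot V)))}.
\lnot (Z \lor \lnot ((X \to (Z \lor Z)) \to (W \lor \lnot V))): α-rule — add \lnot Z, \lnot \lnot ((X \to (Z \lor Z)) \to (W \lor \lnot V)).
\lnot \lnot ((X \to (Z \lor Z)) \to (W \lor \lnot V)): β-rule — branch into \lnot (X \to (Z \lor Z))  //  (W \lor \lnot V).
  branch 1 (add \lnot (X \to (Z \lor Z))):
    \lnot (X \to (Z \lor Z)): α-rule — add X, \lnot (Z \lor Z).
    \lnot (Z \lor Z): α-rule — add \lnot Z, \lnot Z.
    ○ open, literals {X=true, Z=false}.
  branch 2 (add (W \lor \lnot V)):
    (W \lor \lnot V): β-rule — branch into W  //  \lnot V.
      branch 2.1 (add W):
        ○ open, literals {W=true, Z=false}.
      branch 2.2 (add \lnot V):
        ○ open, literals {V=false, Z=false}.
0 branches closed, 3 open.
An open branch gives a countermodel: X=true, Z=false (unmentioned atoms arbitrary); under it the original formula is false.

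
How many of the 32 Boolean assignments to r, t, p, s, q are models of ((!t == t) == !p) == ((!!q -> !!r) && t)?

16

Initial set: {(((!t == t) == !p) == ((!!q -> !!r) && t))}.
(((!t == t) == !p) == ((!!q -> !!r) && t)): β-rule — branch into ((!t == t) == !p), ((!!q -> !!r) && t)  //  !((!t == t) == !p), !((!!q -> !!r) && t).
  branch 1 (add ((!t == t) == !p), ((!!q -> !!r) && t)):
    ((!!q -> !!r) && t): α-rule — add (!!q -> !!r), t.
    ((!t == t) == !p): β-rule — branch into (!t == t), !p  //  !(!t == t), !!p.
      branch 1.1 (add (!t == t), !p):
        (!!q -> !!r): β-rule — branch into !!!q  //  !!r.
          branch 1.1.1 (add !!!q):
            !!!q: drop double negation, giving !q.
            (!t == t): β-rule — branch into !t, t  //  !!t, !t.
              branch 1.1.1.1 (add !t, t):
                × closes — contains both t and !t.
              branch 1.1.1.2 (add !!t, !t):
                × closes — contains both t and !t.
          branch 1.1.2 (add !!r):
            !!r: drop double negation, giving r.
            (!t == t): β-rule — branch into !t, t  //  !!t, !t.
              branch 1.1.2.1 (add !t, t):
                × closes — contains both t and !t.
              branch 1.1.2.2 (add !!t, !t):
                × closes — contains both t and !t.
      branch 1.2 (add !(!t == t), !!p):
        (!!q -> !!r): β-rule — branch into !!!q  //  !!r.
          branch 1.2.1 (add !!!q):
            !!!q: drop double negation, giving !q.
            !(!t == t): β-rule — branch into !t, !t  //  !!t, t.
              branch 1.2.1.1 (add !t, !t):
                × closes — contains both t and !t.
              branch 1.2.1.2 (add !!t, t):
                ○ open, literals {p=1, q=0, t=1}.
          branch 1.2.2 (add !!r):
            !!r: drop double negation, giving r.
            !(!t == t): β-rule — branch into !t, !t  //  !!t, t.
              branch 1.2.2.1 (add !t, !t):
                × closes — contains both t and !t.
              branch 1.2.2.2 (add !!t, t):
                ○ open, literals {p=1, r=1, t=1}.
  branch 2 (add !((!t == t) == !p), !((!!q -> !!r) && t)):
    !((!t == t) == !p): β-rule — branch into (!t == t), !!p  //  !(!t == t), !p.
      branch 2.1 (add (!t == t), !!p):
        !((!!q -> !!r) && t): β-rule — branch into !(!!q -> !!r)  //  !t.
          branch 2.1.1 (add !(!!q -> !!r)):
            !(!!q -> !!r): α-rule — add !!q, !!!r.
            !!q: drop double negation, giving q.
            !!!r: drop double negation, giving !r.
            (!t == t): β-rule — branch into !t, t  //  !!t, !t.
              branch 2.1.1.1 (add !t, t):
                × closes — contains both t and !t.
              branch 2.1.1.2 (add !!t, !t):
                × closes — contains both t and !t.
          branch 2.1.2 (add !t):
            (!t == t): β-rule — branch into !t, t  //  !!t, !t.
              branch 2.1.2.1 (add !t, t):
                × closes — contains both t and !t.
              branch 2.1.2.2 (add !!t, !t):
                × closes — contains both t and !t.
      branch 2.2 (add !(!t == t), !p):
        !((!!q -> !!r) && t): β-rule — branch into !(!!q -> !!r)  //  !t.
          branch 2.2.1 (add !(!!q -> !!r)):
            !(!!q -> !!r): α-rule — add !!q, !!!r.
            !!q: drop double negation, giving q.
            !!!r: drop double negation, giving !r.
            !(!t == t): β-rule — branch into !t, !t  //  !!t, t.
              branch 2.2.1.1 (add !t, !t):
                ○ open, literals {p=0, q=1, r=0, t=0}.
              branch 2.2.1.2 (add !!t, t):
                ○ open, literals {p=0, q=1, r=0, t=1}.
          branch 2.2.2 (add !t):
            !(!t == t): β-rule — branch into !t, !t  //  !!t, t.
              branch 2.2.2.1 (add !t, !t):
                ○ open, literals {p=0, t=0}.
              branch 2.2.2.2 (add !!t, t):
                × closes — contains both t and !t.
11 branches closed, 5 open.
Each open branch fixes some atoms; the unmentioned ones are free. Counting distinct full assignments: branch {p=1, q=0, t=1} (r, s) contributes 4 new; branch {p=1, r=1, t=1} (s, q) contributes 2 new; branch {p=0, q=1, r=0, t=0} (s) contributes 2 new; branch {p=0, q=1, r=0, t=1} (s) contributes 2 new; branch {p=0, t=0} (r, s, q) contributes 6 new. Total: 16.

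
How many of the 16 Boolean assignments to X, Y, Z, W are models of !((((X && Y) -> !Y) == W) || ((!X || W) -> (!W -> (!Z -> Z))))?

2

Initial set: {T !((((X && Y) -> !Y) == W) || ((!X || W) -> (!W -> (!Z -> Z))))}.
T !((((X && Y) -> !Y) == W) || ((!X || W) -> (!W -> (!Z -> Z)))): α-rule — add F (((X && Y) -> !Y) == W), F ((!X || W) -> (!W -> (!Z -> Z))).
F ((!X || W) -> (!W -> (!Z -> Z))): α-rule — add T (!X || W), F (!W -> (!Z -> Z)).
F (!W -> (!Z -> Z)): α-rule — add T !W, F (!Z -> Z).
F (!Z -> Z): α-rule — add T !Z, F Z.
F (((X && Y) -> !Y) == W): β-rule — branch into T ((X && Y) -> !Y), F W  //  F ((X && Y) -> !Y), T W.
  branch 1 (add T ((X && Y) -> !Y), F W):
    T (!X || W): β-rule — branch into T !X  //  T W.
      branch 1.1 (add T !X):
        T ((X && Y) -> !Y): β-rule — branch into F (X && Y)  //  T !Y.
          branch 1.1.1 (add F (X && Y)):
            F (X && Y): β-rule — branch into F X  //  F Y.
              branch 1.1.1.1 (add F X):
                ○ open, literals {W=false, X=false, Z=false}.
              branch 1.1.1.2 (add F Y):
                ○ open, literals {W=false, X=false, Y=false, Z=false}.
          branch 1.1.2 (add T !Y):
            ○ open, literals {W=false, X=false, Y=false, Z=false}.
      branch 1.2 (add T W):
        × closes — contains both W and !W.
  branch 2 (add F ((X && Y) -> !Y), T W):
    × closes — contains both W and !W.
2 branches closed, 3 open.
Each open branch fixes some atoms; the unmentioned ones are free. Counting distinct full assignments: branch {W=false, X=false, Z=false} (Y) contributes 2 new; branch {W=false, X=false, Y=false, Z=false} (none free) contributes 0 new; branch {W=false, X=false, Y=false, Z=false} (none free) contributes 0 new. Total: 2.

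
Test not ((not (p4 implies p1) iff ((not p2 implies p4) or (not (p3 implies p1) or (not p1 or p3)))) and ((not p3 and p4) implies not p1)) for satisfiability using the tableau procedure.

Initial set: {not ((not (p4 implies p1) iff ((not p2 implies p4) or (not (p3 implies p1) or (not p1 or p3)))) and ((not p3 and p4) implies not p1))}.
not ((not (p4 implies p1) iff ((not p2 implies p4) or (not (p3 implies p1) or (not p1 or p3)))) and ((not p3 and p4) implies not p1)): β-rule — branch into not (not (p4 implies p1) iff ((not p2 implies p4) or (not (p3 implies p1) or (not p1 or p3))))  //  not ((not p3 and p4) implies not p1).
  branch 1 (add not (not (p4 implies p1) iff ((not p2 implies p4) or (not (p3 implies p1) or (not p1 or p3))))):
    not (not (p4 implies p1) iff ((not p2 implies p4) or (not (p3 implies p1) or (not p1 or p3)))): β-rule — branch into not (p4 implies p1), not ((not p2 implies p4) or (not (p3 implies p1) or (not p1 or p3)))  //  not not (p4 implies p1), ((not p2 implies p4) or (not (p3 implies p1) or (not p1 or p3))).
      branch 1.1 (add not (p4 implies p1), not ((not p2 implies p4) or (not (p3 implies p1) or (not p1 or p3)))):
        not (p4 implies p1): α-rule — add p4, not p1.
        not ((not p2 implies p4) or (not (p3 implies p1) or (not p1 or p3))): α-rule — add not (not p2 implies p4), not (not (p3 implies p1) or (not p1 or p3)).
        not (not p2 implies p4): α-rule — add not p2, not p4.
        × closes — contains both p4 and not p4.
      branch 1.2 (add not not (p4 implies p1), ((not p2 implies p4) or (not (p3 implies p1) or (not p1 or p3)))):
        not not (p4 implies p1): β-rule — branch into not p4  //  p1.
          branch 1.2.1 (add not p4):
            ((not p2 implies p4) or (not (p3 implies p1) or (not p1 or p3))): β-rule — branch into (not p2 implies p4)  //  (not (p3 implies p1) or (not p1 or p3)).
              branch 1.2.1.1 (add (not p2 implies p4)):
                (not p2 implies p4): β-rule — branch into not not p2  //  p4.
                  branch 1.2.1.1.1 (add not not p2):
                    ○ open, literals {p2=true, p4=false}.
                  branch 1.2.1.1.2 (add p4):
                    × closes — contains both p4 and not p4.
              branch 1.2.1.2 (add (not (p3 implies p1) or (not p1 or p3))):
                (not (p3 implies p1) or (not p1 or p3)): β-rule — branch into not (p3 implies p1)  //  (not p1 or p3).
                  branch 1.2.1.2.1 (add not (p3 implies p1)):
                    not (p3 implies p1): α-rule — add p3, not p1.
                    ○ open, literals {p1=false, p3=true, p4=false}.
                  branch 1.2.1.2.2 (add (not p1 or p3)):
                    (not p1 or p3): β-rule — branch into not p1  //  p3.
                      branch 1.2.1.2.2.1 (add not p1):
                        ○ open, literals {p1=false, p4=false}.
                      branch 1.2.1.2.2.2 (add p3):
                        ○ open, literals {p3=true, p4=false}.
          branch 1.2.2 (add p1):
            ((not p2 implies p4) or (not (p3 implies p1) or (not p1 or p3))): β-rule — branch into (not p2 implies p4)  //  (not (p3 implies p1) or (not p1 or p3)).
              branch 1.2.2.1 (add (not p2 implies p4)):
                (not p2 implies p4): β-rule — branch into not not p2  //  p4.
                  branch 1.2.2.1.1 (add not not p2):
                    ○ open, literals {p1=true, p2=true}.
                  branch 1.2.2.1.2 (add p4):
                    ○ open, literals {p1=true, p4=true}.
              branch 1.2.2.2 (add (not (p3 implies p1) or (not p1 or p3))):
                (not (p3 implies p1) or (not p1 or p3)): β-rule — branch into not (p3 implies p1)  //  (not p1 or p3).
                  branch 1.2.2.2.1 (add not (p3 implies p1)):
                    not (p3 implies p1): α-rule — add p3, not p1.
                    × closes — contains both p1 and not p1.
                  branch 1.2.2.2.2 (add (not p1 or p3)):
                    (not p1 or p3): β-rule — branch into not p1  //  p3.
                      branch 1.2.2.2.2.1 (add not p1):
                        × closes — contains both p1 and not p1.
                      branch 1.2.2.2.2.2 (add p3):
                        ○ open, literals {p1=true, p3=true}.
  branch 2 (add not ((not p3 and p4) implies not p1)):
    not ((not p3 and p4) implies not p1): α-rule — add (not p3 and p4), not not p1.
    (not p3 and p4): α-rule — add not p3, p4.
    ○ open, literals {p1=true, p3=false, p4=true}.
4 branches closed, 8 open.
An open branch gives a satisfying assignment: p2=true, p4=false.

Satisfiable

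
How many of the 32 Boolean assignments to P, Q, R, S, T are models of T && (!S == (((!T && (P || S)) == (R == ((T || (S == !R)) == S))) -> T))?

8

Initial set: {(T && (!S == (((!T && (P || S)) == (R == ((T || (S == !R)) == S))) -> T)))}.
(T && (!S == (((!T && (P || S)) == (R == ((T || (S == !R)) == S))) -> T))): α-rule — add T, (!S == (((!T && (P || S)) == (R == ((T || (S == !R)) == S))) -> T)).
(!S == (((!T && (P || S)) == (R == ((T || (S == !R)) == S))) -> T)): β-rule — branch into !S, (((!T && (P || S)) == (R == ((T || (S == !R)) == S))) -> T)  //  !!S, !(((!T && (P || S)) == (R == ((T || (S == !R)) == S))) -> T).
  branch 1 (add !S, (((!T && (P || S)) == (R == ((T || (S == !R)) == S))) -> T)):
    (((!T && (P || S)) == (R == ((T || (S == !R)) == S))) -> T): β-rule — branch into !((!T && (P || S)) == (R == ((T || (S == !R)) == S)))  //  T.
      branch 1.1 (add !((!T && (P || S)) == (R == ((T || (S == !R)) == S)))):
        !((!T && (P || S)) == (R == ((T || (S == !R)) == S))): β-rule — branch into (!T && (P || S)), !(R == ((T || (S == !R)) == S))  //  !(!T && (P || S)), (R == ((T || (S == !R)) == S)).
          branch 1.1.1 (add (!T && (P || S)), !(R == ((T || (S == !R)) == S))):
            (!T && (P || S)): α-rule — add !T, (P || S).
            × closes — contains both T and !T.
          branch 1.1.2 (add !(!T && (P || S)), (R == ((T || (S == !R)) == S))):
            !(!T && (P || S)): β-rule — branch into !!T  //  !(P || S).
              branch 1.1.2.1 (add !!T):
                (R == ((T || (S == !R)) == S)): β-rule — branch into R, ((T || (S == !R)) == S)  //  !R, !((T || (S == !R)) == S).
                  branch 1.1.2.1.1 (add R, ((T || (S == !R)) == S)):
                    ((T || (S == !R)) == S): β-rule — branch into (T || (S == !R)), S  //  !(T || (S == !R)), !S.
                      branch 1.1.2.1.1.1 (add (T || (S == !R)), S):
                        × closes — contains both S and !S.
                      branch 1.1.2.1.1.2 (add !(T || (S == !R)), !S):
                        !(T || (S == !R)): α-rule — add !T, !(S == !R).
                        × closes — contains both T and !T.
                  branch 1.1.2.1.2 (add !R, !((T || (S == !R)) == S)):
                    !((T || (S == !R)) == S): β-rule — branch into (T || (S == !R)), !S  //  !(T || (S == !R)), S.
                      branch 1.1.2.1.2.1 (add (T || (S == !R)), !S):
                        (T || (S == !R)): β-rule — branch into T  //  (S == !R).
                          branch 1.1.2.1.2.1.1 (add T):
                            ○ open, literals {R=F, S=F, T=T}.
                          branch 1.1.2.1.2.1.2 (add (S == !R)):
                            (S == !R): β-rule — branch into S, !R  //  !S, !!R.
                              branch 1.1.2.1.2.1.2.1 (add S, !R):
                                × closes — contains both S and !S.
                              branch 1.1.2.1.2.1.2.2 (add !S, !!R):
                                × closes — contains both R and !R.
                      branch 1.1.2.1.2.2 (add !(T || (S == !R)), S):
                        × closes — contains both S and !S.
              branch 1.1.2.2 (add !(P || S)):
                !(P || S): α-rule — add !P, !S.
                (R == ((T || (S == !R)) == S)): β-rule — branch into R, ((T || (S == !R)) == S)  //  !R, !((T || (S == !R)) == S).
                  branch 1.1.2.2.1 (add R, ((T || (S == !R)) == S)):
                    ((T || (S == !R)) == S): β-rule — branch into (T || (S == !R)), S  //  !(T || (S == !R)), !S.
                      branch 1.1.2.2.1.1 (add (T || (S == !R)), S):
                        × closes — contains both S and !S.
                      branch 1.1.2.2.1.2 (add !(T || (S == !R)), !S):
                        !(T || (S == !R)): α-rule — add !T, !(S == !R).
                        × closes — contains both T and !T.
                  branch 1.1.2.2.2 (add !R, !((T || (S == !R)) == S)):
                    !((T || (S == !R)) == S): β-rule — branch into (T || (S == !R)), !S  //  !(T || (S == !R)), S.
                      branch 1.1.2.2.2.1 (add (T || (S == !R)), !S):
                        (T || (S == !R)): β-rule — branch into T  //  (S == !R).
                          branch 1.1.2.2.2.1.1 (add T):
                            ○ open, literals {P=F, R=F, S=F, T=T}.
                          branch 1.1.2.2.2.1.2 (add (S == !R)):
                            (S == !R): β-rule — branch into S, !R  //  !S, !!R.
                              branch 1.1.2.2.2.1.2.1 (add S, !R):
                                × closes — contains both S and !S.
                              branch 1.1.2.2.2.1.2.2 (add !S, !!R):
                                × closes — contains both R and !R.
                      branch 1.1.2.2.2.2 (add !(T || (S == !R)), S):
                        × closes — contains both S and !S.
      branch 1.2 (add T):
        ○ open, literals {S=F, T=T}.
  branch 2 (add !!S, !(((!T && (P || S)) == (R == ((T || (S == !R)) == S))) -> T)):
    !(((!T && (P || S)) == (R == ((T || (S == !R)) == S))) -> T): α-rule — add ((!T && (P || S)) == (R == ((T || (S == !R)) == S))), !T.
    × closes — contains both T and !T.
12 branches closed, 3 open.
Each open branch fixes some atoms; the unmentioned ones are free. Counting distinct full assignments: branch {R=F, S=F, T=T} (P, Q) contributes 4 new; branch {P=F, R=F, S=F, T=T} (Q) contributes 0 new; branch {S=F, T=T} (P, Q, R) contributes 4 new. Total: 8.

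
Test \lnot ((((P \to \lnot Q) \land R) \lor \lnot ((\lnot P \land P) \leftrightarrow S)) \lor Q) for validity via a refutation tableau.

Not valid

Assume the negation and expand:
Initial set: {F \lnot ((((P \to \lnot Q) \land R) \lor \lnot ((\lnot P \land P) \leftrightarrow S)) \lor Q)}.
F \lnot ((((P \to \lnot Q) \land R) \lor \lnot ((\lnot P \land P) \leftrightarrow S)) \lor Q): β-rule — branch into T (((P \to \lnot Q) \land R) \lor \lnot ((\lnot P \land P) \leftrightarrow S))  //  T Q.
  branch 1 (add T (((P \to \lnot Q) \land R) \lor \lnot ((\lnot P \land P) \leftrightarrow S))):
    T (((P \to \lnot Q) \land R) \lor \lnot ((\lnot P \land P) \leftrightarrow S)): β-rule — branch into T ((P \to \lnot Q) \land R)  //  T \lnot ((\lnot P \land P) \leftrightarrow S).
      branch 1.1 (add T ((P \to \lnot Q) \land R)):
        T ((P \to \lnot Q) \land R): α-rule — add T (P \to \lnot Q), T R.
        T (P \to \lnot Q): β-rule — branch into F P  //  T \lnot Q.
          branch 1.1.1 (add F P):
            ○ open, literals {P=false, R=true}.
          branch 1.1.2 (add T \lnot Q):
            ○ open, literals {Q=false, R=true}.
      branch 1.2 (add T \lnot ((\lnot P \land P) \leftrightarrow S)):
        T \lnot ((\lnot P \land P) \leftrightarrow S): β-rule — branch into T (\lnot P \land P), F S  //  F (\lnot P \land P), T S.
          branch 1.2.1 (add T (\lnot P \land P), F S):
            T (\lnot P \land P): α-rule — add T \lnot P, T P.
            × closes — contains both P and \lnot P.
          branch 1.2.2 (add F (\lnot P \land P), T S):
            F (\lnot P \land P): β-rule — branch into F \lnot P  //  F P.
              branch 1.2.2.1 (add F \lnot P):
                ○ open, literals {P=true, S=true}.
              branch 1.2.2.2 (add F P):
                ○ open, literals {P=false, S=true}.
  branch 2 (add T Q):
    ○ open, literals {Q=true}.
1 branch closed, 5 open.
An open branch gives a countermodel: P=false, R=true (unmentioned atoms arbitrary); under it the original formula is false.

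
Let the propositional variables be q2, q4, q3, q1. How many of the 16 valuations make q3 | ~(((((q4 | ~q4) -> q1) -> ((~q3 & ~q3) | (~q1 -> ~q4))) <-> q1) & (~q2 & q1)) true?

Initial set: {T (q3 | ~(((((q4 | ~q4) -> q1) -> ((~q3 & ~q3) | (~q1 -> ~q4))) <-> q1) & (~q2 & q1)))}.
T (q3 | ~(((((q4 | ~q4) -> q1) -> ((~q3 & ~q3) | (~q1 -> ~q4))) <-> q1) & (~q2 & q1))): β-rule — branch into T q3  //  T ~(((((q4 | ~q4) -> q1) -> ((~q3 & ~q3) | (~q1 -> ~q4))) <-> q1) & (~q2 & q1)).
  branch 1 (add T q3):
    ○ open, literals {q3=1}.
  branch 2 (add T ~(((((q4 | ~q4) -> q1) -> ((~q3 & ~q3) | (~q1 -> ~q4))) <-> q1) & (~q2 & q1))):
    T ~(((((q4 | ~q4) -> q1) -> ((~q3 & ~q3) | (~q1 -> ~q4))) <-> q1) & (~q2 & q1)): β-rule — branch into F ((((q4 | ~q4) -> q1) -> ((~q3 & ~q3) | (~q1 -> ~q4))) <-> q1)  //  F (~q2 & q1).
      branch 2.1 (add F ((((q4 | ~q4) -> q1) -> ((~q3 & ~q3) | (~q1 -> ~q4))) <-> q1)):
        F ((((q4 | ~q4) -> q1) -> ((~q3 & ~q3) | (~q1 -> ~q4))) <-> q1): β-rule — branch into T (((q4 | ~q4) -> q1) -> ((~q3 & ~q3) | (~q1 -> ~q4))), F q1  //  F (((q4 | ~q4) -> q1) -> ((~q3 & ~q3) | (~q1 -> ~q4))), T q1.
          branch 2.1.1 (add T (((q4 | ~q4) -> q1) -> ((~q3 & ~q3) | (~q1 -> ~q4))), F q1):
            T (((q4 | ~q4) -> q1) -> ((~q3 & ~q3) | (~q1 -> ~q4))): β-rule — branch into F ((q4 | ~q4) -> q1)  //  T ((~q3 & ~q3) | (~q1 -> ~q4)).
              branch 2.1.1.1 (add F ((q4 | ~q4) -> q1)):
                F ((q4 | ~q4) -> q1): α-rule — add T (q4 | ~q4), F q1.
                T (q4 | ~q4): β-rule — branch into T q4  //  T ~q4.
                  branch 2.1.1.1.1 (add T q4):
                    ○ open, literals {q1=0, q4=1}.
                  branch 2.1.1.1.2 (add T ~q4):
                    ○ open, literals {q1=0, q4=0}.
              branch 2.1.1.2 (add T ((~q3 & ~q3) | (~q1 -> ~q4))):
                T ((~q3 & ~q3) | (~q1 -> ~q4)): β-rule — branch into T (~q3 & ~q3)  //  T (~q1 -> ~q4).
                  branch 2.1.1.2.1 (add T (~q3 & ~q3)):
                    T (~q3 & ~q3): α-rule — add T ~q3, T ~q3.
                    ○ open, literals {q1=0, q3=0}.
                  branch 2.1.1.2.2 (add T (~q1 -> ~q4)):
                    T (~q1 -> ~q4): β-rule — branch into F ~q1  //  T ~q4.
                      branch 2.1.1.2.2.1 (add F ~q1):
                        × closes — contains both q1 and ~q1.
                      branch 2.1.1.2.2.2 (add T ~q4):
                        ○ open, literals {q1=0, q4=0}.
          branch 2.1.2 (add F (((q4 | ~q4) -> q1) -> ((~q3 & ~q3) | (~q1 -> ~q4))), T q1):
            F (((q4 | ~q4) -> q1) -> ((~q3 & ~q3) | (~q1 -> ~q4))): α-rule — add T ((q4 | ~q4) -> q1), F ((~q3 & ~q3) | (~q1 -> ~q4)).
            F ((~q3 & ~q3) | (~q1 -> ~q4)): α-rule — add F (~q3 & ~q3), F (~q1 -> ~q4).
            F (~q1 -> ~q4): α-rule — add T ~q1, F ~q4.
            × closes — contains both q1 and ~q1.
      branch 2.2 (add F (~q2 & q1)):
        F (~q2 & q1): β-rule — branch into F ~q2  //  F q1.
          branch 2.2.1 (add F ~q2):
            ○ open, literals {q2=1}.
          branch 2.2.2 (add F q1):
            ○ open, literals {q1=0}.
2 branches closed, 7 open.
Each open branch fixes some atoms; the unmentioned ones are free. Counting distinct full assignments: branch {q3=1} (q2, q4, q1) contributes 8 new; branch {q1=0, q4=1} (q2, q3) contributes 2 new; branch {q1=0, q4=0} (q2, q3) contributes 2 new; branch {q1=0, q3=0} (q2, q4) contributes 0 new; branch {q1=0, q4=0} (q2, q3) contributes 0 new; branch {q2=1} (q4, q3, q1) contributes 2 new; branch {q1=0} (q2, q4, q3) contributes 0 new. Total: 14.

14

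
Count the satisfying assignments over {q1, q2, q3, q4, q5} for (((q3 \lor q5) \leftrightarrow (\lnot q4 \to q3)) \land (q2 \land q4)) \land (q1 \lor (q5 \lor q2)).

Initial set: {((((q3 \lor q5) \leftrightarrow (\lnot q4 \to q3)) \land (q2 \land q4)) \land (q1 \lor (q5 \lor q2)))}.
((((q3 \lor q5) \leftrightarrow (\lnot q4 \to q3)) \land (q2 \land q4)) \land (q1 \lor (q5 \lor q2))): α-rule — add (((q3 \lor q5) \leftrightarrow (\lnot q4 \to q3)) \land (q2 \land q4)), (q1 \lor (q5 \lor q2)).
(((q3 \lor q5) \leftrightarrow (\lnot q4 \to q3)) \land (q2 \land q4)): α-rule — add ((q3 \lor q5) \leftrightarrow (\lnot q4 \to q3)), (q2 \land q4).
(q2 \land q4): α-rule — add q2, q4.
(q1 \lor (q5 \lor q2)): β-rule — branch into q1  //  (q5 \lor q2).
  branch 1 (add q1):
    ((q3 \lor q5) \leftrightarrow (\lnot q4 \to q3)): β-rule — branch into (q3 \lor q5), (\lnot q4 \to q3)  //  \lnot (q3 \lor q5), \lnot (\lnot q4 \to q3).
      branch 1.1 (add (q3 \lor q5), (\lnot q4 \to q3)):
        (q3 \lor q5): β-rule — branch into q3  //  q5.
          branch 1.1.1 (add q3):
            (\lnot q4 \to q3): β-rule — branch into \lnot \lnot q4  //  q3.
              branch 1.1.1.1 (add \lnot \lnot q4):
                ○ open, literals {q1=true, q2=true, q3=true, q4=true}.
              branch 1.1.1.2 (add q3):
                ○ open, literals {q1=true, q2=true, q3=true, q4=true}.
          branch 1.1.2 (add q5):
            (\lnot q4 \to q3): β-rule — branch into \lnot \lnot q4  //  q3.
              branch 1.1.2.1 (add \lnot \lnot q4):
                ○ open, literals {q1=true, q2=true, q4=true, q5=true}.
              branch 1.1.2.2 (add q3):
                ○ open, literals {q1=true, q2=true, q3=true, q4=true, q5=true}.
      branch 1.2 (add \lnot (q3 \lor q5), \lnot (\lnot q4 \to q3)):
        \lnot (q3 \lor q5): α-rule — add \lnot q3, \lnot q5.
        \lnot (\lnot q4 \to q3): α-rule — add \lnot q4, \lnot q3.
        × closes — contains both q4 and \lnot q4.
  branch 2 (add (q5 \lor q2)):
    ((q3 \lor q5) \leftrightarrow (\lnot q4 \to q3)): β-rule — branch into (q3 \lor q5), (\lnot q4 \to q3)  //  \lnot (q3 \lor q5), \lnot (\lnot q4 \to q3).
      branch 2.1 (add (q3 \lor q5), (\lnot q4 \to q3)):
        (q5 \lor q2): β-rule — branch into q5  //  q2.
          branch 2.1.1 (add q5):
            (q3 \lor q5): β-rule — branch into q3  //  q5.
              branch 2.1.1.1 (add q3):
                (\lnot q4 \to q3): β-rule — branch into \lnot \lnot q4  //  q3.
                  branch 2.1.1.1.1 (add \lnot \lnot q4):
                    ○ open, literals {q2=true, q3=true, q4=true, q5=true}.
                  branch 2.1.1.1.2 (add q3):
                    ○ open, literals {q2=true, q3=true, q4=true, q5=true}.
              branch 2.1.1.2 (add q5):
                (\lnot q4 \to q3): β-rule — branch into \lnot \lnot q4  //  q3.
                  branch 2.1.1.2.1 (add \lnot \lnot q4):
                    ○ open, literals {q2=true, q4=true, q5=true}.
                  branch 2.1.1.2.2 (add q3):
                    ○ open, literals {q2=true, q3=true, q4=true, q5=true}.
          branch 2.1.2 (add q2):
            (q3 \lor q5): β-rule — branch into q3  //  q5.
              branch 2.1.2.1 (add q3):
                (\lnot q4 \to q3): β-rule — branch into \lnot \lnot q4  //  q3.
                  branch 2.1.2.1.1 (add \lnot \lnot q4):
                    ○ open, literals {q2=true, q3=true, q4=true}.
                  branch 2.1.2.1.2 (add q3):
                    ○ open, literals {q2=true, q3=true, q4=true}.
              branch 2.1.2.2 (add q5):
                (\lnot q4 \to q3): β-rule — branch into \lnot \lnot q4  //  q3.
                  branch 2.1.2.2.1 (add \lnot \lnot q4):
                    ○ open, literals {q2=true, q4=true, q5=true}.
                  branch 2.1.2.2.2 (add q3):
                    ○ open, literals {q2=true, q3=true, q4=true, q5=true}.
      branch 2.2 (add \lnot (q3 \lor q5), \lnot (\lnot q4 \to q3)):
        \lnot (q3 \lor q5): α-rule — add \lnot q3, \lnot q5.
        \lnot (\lnot q4 \to q3): α-rule — add \lnot q4, \lnot q3.
        × closes — contains both q4 and \lnot q4.
2 branches closed, 12 open.
Each open branch fixes some atoms; the unmentioned ones are free. Counting distinct full assignments: branch {q1=true, q2=true, q3=true, q4=true} (q5) contributes 2 new; branch {q1=true, q2=true, q3=true, q4=true} (q5) contributes 0 new; branch {q1=true, q2=true, q4=true, q5=true} (q3) contributes 1 new; branch {q1=true, q2=true, q3=true, q4=true, q5=true} (none free) contributes 0 new; branch {q2=true, q3=true, q4=true, q5=true} (q1) contributes 1 new; branch {q2=true, q3=true, q4=true, q5=true} (q1) contributes 0 new; branch {q2=true, q4=true, q5=true} (q1, q3) contributes 1 new; branch {q2=true, q3=true, q4=true, q5=true} (q1) contributes 0 new; branch {q2=true, q3=true, q4=true} (q1, q5) contributes 1 new; branch {q2=true, q3=true, q4=true} (q1, q5) contributes 0 new; branch {q2=true, q4=true, q5=true} (q1, q3) contributes 0 new; branch {q2=true, q3=true, q4=true, q5=true} (q1) contributes 0 new. Total: 6.

6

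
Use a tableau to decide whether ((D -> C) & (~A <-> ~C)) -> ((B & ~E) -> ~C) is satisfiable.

Satisfiable

Initial set: {T (((D -> C) & (~A <-> ~C)) -> ((B & ~E) -> ~C))}.
T (((D -> C) & (~A <-> ~C)) -> ((B & ~E) -> ~C)): β-rule — branch into F ((D -> C) & (~A <-> ~C))  //  T ((B & ~E) -> ~C).
  branch 1 (add F ((D -> C) & (~A <-> ~C))):
    F ((D -> C) & (~A <-> ~C)): β-rule — branch into F (D -> C)  //  F (~A <-> ~C).
      branch 1.1 (add F (D -> C)):
        F (D -> C): α-rule — add T D, F C.
        ○ open, literals {C=false, D=true}.
      branch 1.2 (add F (~A <-> ~C)):
        F (~A <-> ~C): β-rule — branch into T ~A, F ~C  //  F ~A, T ~C.
          branch 1.2.1 (add T ~A, F ~C):
            ○ open, literals {A=false, C=true}.
          branch 1.2.2 (add F ~A, T ~C):
            ○ open, literals {A=true, C=false}.
  branch 2 (add T ((B & ~E) -> ~C)):
    T ((B & ~E) -> ~C): β-rule — branch into F (B & ~E)  //  T ~C.
      branch 2.1 (add F (B & ~E)):
        F (B & ~E): β-rule — branch into F B  //  F ~E.
          branch 2.1.1 (add F B):
            ○ open, literals {B=false}.
          branch 2.1.2 (add F ~E):
            ○ open, literals {E=true}.
      branch 2.2 (add T ~C):
        ○ open, literals {C=false}.
0 branches closed, 6 open.
An open branch gives a satisfying assignment: C=false, D=true.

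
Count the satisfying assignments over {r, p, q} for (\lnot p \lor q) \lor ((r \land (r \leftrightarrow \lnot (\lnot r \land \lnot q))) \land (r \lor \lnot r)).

7

Initial set: {T ((\lnot p \lor q) \lor ((r \land (r \leftrightarrow \lnot (\lnot r \land \lnot q))) \land (r \lor \lnot r)))}.
T ((\lnot p \lor q) \lor ((r \land (r \leftrightarrow \lnot (\lnot r \land \lnot q))) \land (r \lor \lnot r))): β-rule — branch into T (\lnot p \lor q)  //  T ((r \land (r \leftrightarrow \lnot (\lnot r \land \lnot q))) \land (r \lor \lnot r)).
  branch 1 (add T (\lnot p \lor q)):
    T (\lnot p \lor q): β-rule — branch into T \lnot p  //  T q.
      branch 1.1 (add T \lnot p):
        ○ open, literals {p=0}.
      branch 1.2 (add T q):
        ○ open, literals {q=1}.
  branch 2 (add T ((r \land (r \leftrightarrow \lnot (\lnot r \land \lnot q))) \land (r \lor \lnot r))):
    T ((r \land (r \leftrightarrow \lnot (\lnot r \land \lnot q))) \land (r \lor \lnot r)): α-rule — add T (r \land (r \leftrightarrow \lnot (\lnot r \land \lnot q))), T (r \lor \lnot r).
    T (r \land (r \leftrightarrow \lnot (\lnot r \land \lnot q))): α-rule — add T r, T (r \leftrightarrow \lnot (\lnot r \land \lnot q)).
    T (r \lor \lnot r): β-rule — branch into T r  //  T \lnot r.
      branch 2.1 (add T r):
        T (r \leftrightarrow \lnot (\lnot r \land \lnot q)): β-rule — branch into T r, T \lnot (\lnot r \land \lnot q)  //  F r, F \lnot (\lnot r \land \lnot q).
          branch 2.1.1 (add T r, T \lnot (\lnot r \land \lnot q)):
            T \lnot (\lnot r \land \lnot q): β-rule — branch into F \lnot r  //  F \lnot q.
              branch 2.1.1.1 (add F \lnot r):
                ○ open, literals {r=1}.
              branch 2.1.1.2 (add F \lnot q):
                ○ open, literals {q=1, r=1}.
          branch 2.1.2 (add F r, F \lnot (\lnot r \land \lnot q)):
            × closes — contains both r and \lnot r.
      branch 2.2 (add T \lnot r):
        × closes — contains both r and \lnot r.
2 branches closed, 4 open.
Each open branch fixes some atoms; the unmentioned ones are free. Counting distinct full assignments: branch {p=0} (r, q) contributes 4 new; branch {q=1} (r, p) contributes 2 new; branch {r=1} (p, q) contributes 1 new; branch {q=1, r=1} (p) contributes 0 new. Total: 7.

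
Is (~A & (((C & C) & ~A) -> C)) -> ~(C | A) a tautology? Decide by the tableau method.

Not valid

Assume the negation and expand:
Initial set: {~((~A & (((C & C) & ~A) -> C)) -> ~(C | A))}.
~((~A & (((C & C) & ~A) -> C)) -> ~(C | A)): α-rule — add (~A & (((C & C) & ~A) -> C)), ~~(C | A).
(~A & (((C & C) & ~A) -> C)): α-rule — add ~A, (((C & C) & ~A) -> C).
~~(C | A): β-rule — branch into C  //  A.
  branch 1 (add C):
    (((C & C) & ~A) -> C): β-rule — branch into ~((C & C) & ~A)  //  C.
      branch 1.1 (add ~((C & C) & ~A)):
        ~((C & C) & ~A): β-rule — branch into ~(C & C)  //  ~~A.
          branch 1.1.1 (add ~(C & C)):
            ~(C & C): β-rule — branch into ~C  //  ~C.
              branch 1.1.1.1 (add ~C):
                × closes — contains both C and ~C.
              branch 1.1.1.2 (add ~C):
                × closes — contains both C and ~C.
          branch 1.1.2 (add ~~A):
            × closes — contains both A and ~A.
      branch 1.2 (add C):
        ○ open, literals {A=F, C=T}.
  branch 2 (add A):
    × closes — contains both A and ~A.
4 branches closed, 1 open.
An open branch gives a countermodel: A=F, C=T (unmentioned atoms arbitrary); under it the original formula is false.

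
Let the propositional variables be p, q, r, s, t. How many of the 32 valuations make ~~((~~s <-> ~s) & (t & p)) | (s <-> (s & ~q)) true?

24

Initial set: {(~~((~~s <-> ~s) & (t & p)) | (s <-> (s & ~q)))}.
(~~((~~s <-> ~s) & (t & p)) | (s <-> (s & ~q))): β-rule — branch into ~~((~~s <-> ~s) & (t & p))  //  (s <-> (s & ~q)).
  branch 1 (add ~~((~~s <-> ~s) & (t & p))):
    ~~((~~s <-> ~s) & (t & p)): drop double negation, giving ((~~s <-> ~s) & (t & p)).
    ((~~s <-> ~s) & (t & p)): α-rule — add (~~s <-> ~s), (t & p).
    (t & p): α-rule — add t, p.
    (~~s <-> ~s): β-rule — branch into ~~s, ~s  //  ~~~s, ~~s.
      branch 1.1 (add ~~s, ~s):
        ~~s: drop double negation, giving s.
        × closes — contains both s and ~s.
      branch 1.2 (add ~~~s, ~~s):
        ~~~s: drop double negation, giving ~s.
        × closes — contains both s and ~s.
  branch 2 (add (s <-> (s & ~q))):
    (s <-> (s & ~q)): β-rule — branch into s, (s & ~q)  //  ~s, ~(s & ~q).
      branch 2.1 (add s, (s & ~q)):
        (s & ~q): α-rule — add s, ~q.
        ○ open, literals {q=F, s=T}.
      branch 2.2 (add ~s, ~(s & ~q)):
        ~(s & ~q): β-rule — branch into ~s  //  ~~q.
          branch 2.2.1 (add ~s):
            ○ open, literals {s=F}.
          branch 2.2.2 (add ~~q):
            ○ open, literals {q=T, s=F}.
2 branches closed, 3 open.
Each open branch fixes some atoms; the unmentioned ones are free. Counting distinct full assignments: branch {q=F, s=T} (p, r, t) contributes 8 new; branch {s=F} (p, q, r, t) contributes 16 new; branch {q=T, s=F} (p, r, t) contributes 0 new. Total: 24.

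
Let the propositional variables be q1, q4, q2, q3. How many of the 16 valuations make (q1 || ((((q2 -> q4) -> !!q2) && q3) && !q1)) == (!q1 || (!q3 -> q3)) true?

6

Initial set: {((q1 || ((((q2 -> q4) -> !!q2) && q3) && !q1)) == (!q1 || (!q3 -> q3)))}.
((q1 || ((((q2 -> q4) -> !!q2) && q3) && !q1)) == (!q1 || (!q3 -> q3))): β-rule — branch into (q1 || ((((q2 -> q4) -> !!q2) && q3) && !q1)), (!q1 || (!q3 -> q3))  //  !(q1 || ((((q2 -> q4) -> !!q2) && q3) && !q1)), !(!q1 || (!q3 -> q3)).
  branch 1 (add (q1 || ((((q2 -> q4) -> !!q2) && q3) && !q1)), (!q1 || (!q3 -> q3))):
    (q1 || ((((q2 -> q4) -> !!q2) && q3) && !q1)): β-rule — branch into q1  //  ((((q2 -> q4) -> !!q2) && q3) && !q1).
      branch 1.1 (add q1):
        (!q1 || (!q3 -> q3)): β-rule — branch into !q1  //  (!q3 -> q3).
          branch 1.1.1 (add !q1):
            × closes — contains both q1 and !q1.
          branch 1.1.2 (add (!q3 -> q3)):
            (!q3 -> q3): β-rule — branch into !!q3  //  q3.
              branch 1.1.2.1 (add !!q3):
                ○ open, literals {q1=true, q3=true}.
              branch 1.1.2.2 (add q3):
                ○ open, literals {q1=true, q3=true}.
      branch 1.2 (add ((((q2 -> q4) -> !!q2) && q3) && !q1)):
        ((((q2 -> q4) -> !!q2) && q3) && !q1): α-rule — add (((q2 -> q4) -> !!q2) && q3), !q1.
        (((q2 -> q4) -> !!q2) && q3): α-rule — add ((q2 -> q4) -> !!q2), q3.
        (!q1 || (!q3 -> q3)): β-rule — branch into !q1  //  (!q3 -> q3).
          branch 1.2.1 (add !q1):
            ((q2 -> q4) -> !!q2): β-rule — branch into !(q2 -> q4)  //  !!q2.
              branch 1.2.1.1 (add !(q2 -> q4)):
                !(q2 -> q4): α-rule — add q2, !q4.
                ○ open, literals {q1=false, q2=true, q3=true, q4=false}.
              branch 1.2.1.2 (add !!q2):
                !!q2: drop double negation, giving q2.
                ○ open, literals {q1=false, q2=true, q3=true}.
          branch 1.2.2 (add (!q3 -> q3)):
            ((q2 -> q4) -> !!q2): β-rule — branch into !(q2 -> q4)  //  !!q2.
              branch 1.2.2.1 (add !(q2 -> q4)):
                !(q2 -> q4): α-rule — add q2, !q4.
                (!q3 -> q3): β-rule — branch into !!q3  //  q3.
                  branch 1.2.2.1.1 (add !!q3):
                    ○ open, literals {q1=false, q2=true, q3=true, q4=false}.
                  branch 1.2.2.1.2 (add q3):
                    ○ open, literals {q1=false, q2=true, q3=true, q4=false}.
              branch 1.2.2.2 (add !!q2):
                !!q2: drop double negation, giving q2.
                (!q3 -> q3): β-rule — branch into !!q3  //  q3.
                  branch 1.2.2.2.1 (add !!q3):
                    ○ open, literals {q1=false, q2=true, q3=true}.
                  branch 1.2.2.2.2 (add q3):
                    ○ open, literals {q1=false, q2=true, q3=true}.
  branch 2 (add !(q1 || ((((q2 -> q4) -> !!q2) && q3) && !q1)), !(!q1 || (!q3 -> q3))):
    !(q1 || ((((q2 -> q4) -> !!q2) && q3) && !q1)): α-rule — add !q1, !((((q2 -> q4) -> !!q2) && q3) && !q1).
    !(!q1 || (!q3 -> q3)): α-rule — add !!q1, !(!q3 -> q3).
    × closes — contains both q1 and !q1.
2 branches closed, 8 open.
Each open branch fixes some atoms; the unmentioned ones are free. Counting distinct full assignments: branch {q1=true, q3=true} (q4, q2) contributes 4 new; branch {q1=true, q3=true} (q4, q2) contributes 0 new; branch {q1=false, q2=true, q3=true, q4=false} (none free) contributes 1 new; branch {q1=false, q2=true, q3=true} (q4) contributes 1 new; branch {q1=false, q2=true, q3=true, q4=false} (none free) contributes 0 new; branch {q1=false, q2=true, q3=true, q4=false} (none free) contributes 0 new; branch {q1=false, q2=true, q3=true} (q4) contributes 0 new; branch {q1=false, q2=true, q3=true} (q4) contributes 0 new. Total: 6.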